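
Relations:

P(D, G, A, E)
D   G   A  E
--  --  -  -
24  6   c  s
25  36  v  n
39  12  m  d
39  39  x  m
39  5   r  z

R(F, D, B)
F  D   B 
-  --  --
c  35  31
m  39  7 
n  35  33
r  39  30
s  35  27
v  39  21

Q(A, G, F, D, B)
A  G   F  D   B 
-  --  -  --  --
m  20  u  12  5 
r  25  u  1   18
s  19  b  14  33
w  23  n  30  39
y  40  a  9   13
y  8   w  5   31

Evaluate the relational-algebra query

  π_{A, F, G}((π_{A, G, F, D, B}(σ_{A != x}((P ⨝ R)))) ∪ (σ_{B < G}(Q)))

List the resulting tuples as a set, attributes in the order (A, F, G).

{(m, m, 12), (m, r, 12), (m, u, 20), (m, v, 12), (r, m, 5), (r, r, 5), (r, u, 25), (r, v, 5), (y, a, 40)}

Natural join on D: {(39, 12, m, d, m, 7), (39, 12, m, d, r, 30), (39, 12, m, d, v, 21), (39, 39, x, m, m, 7), (39, 39, x, m, r, 30), (39, 39, x, m, v, 21), (39, 5, r, z, m, 7), (39, 5, r, z, r, 30), (39, 5, r, z, v, 21)}
Selection A != x: {(39, 12, m, d, m, 7), (39, 12, m, d, r, 30), (39, 12, m, d, v, 21), (39, 5, r, z, m, 7), (39, 5, r, z, r, 30), (39, 5, r, z, v, 21)}
Keep only column(s) A, G, F, D, B: {(m, 12, m, 39, 7), (m, 12, r, 39, 30), (m, 12, v, 39, 21), (r, 5, m, 39, 7), (r, 5, r, 39, 30), (r, 5, v, 39, 21)}
Selection B < G: {(m, 20, u, 12, 5), (r, 25, u, 1, 18), (y, 40, a, 9, 13)}
Set union of the two operands is {(m, 12, m, 39, 7), (m, 12, r, 39, 30), (m, 12, v, 39, 21), (m, 20, u, 12, 5), (r, 25, u, 1, 18), (r, 5, m, 39, 7), (r, 5, r, 39, 30), (r, 5, v, 39, 21), (y, 40, a, 9, 13)}.
Keep only column(s) A, F, G: {(m, m, 12), (m, r, 12), (m, u, 20), (m, v, 12), (r, m, 5), (r, r, 5), (r, u, 25), (r, v, 5), (y, a, 40)}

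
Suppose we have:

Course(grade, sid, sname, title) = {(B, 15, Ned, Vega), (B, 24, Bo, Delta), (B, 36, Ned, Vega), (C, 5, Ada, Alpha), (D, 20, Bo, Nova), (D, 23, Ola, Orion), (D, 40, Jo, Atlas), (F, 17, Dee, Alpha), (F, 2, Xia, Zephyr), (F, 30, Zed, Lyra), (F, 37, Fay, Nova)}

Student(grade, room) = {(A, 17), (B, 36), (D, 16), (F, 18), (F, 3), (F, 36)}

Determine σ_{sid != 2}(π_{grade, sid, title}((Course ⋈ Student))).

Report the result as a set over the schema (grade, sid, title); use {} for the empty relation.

{(B, 15, Vega), (B, 24, Delta), (B, 36, Vega), (D, 20, Nova), (D, 23, Orion), (D, 40, Atlas), (F, 17, Alpha), (F, 30, Lyra), (F, 37, Nova)}

Natural join on grade: {(B, 15, Ned, Vega, 36), (B, 24, Bo, Delta, 36), (B, 36, Ned, Vega, 36), (D, 20, Bo, Nova, 16), (D, 23, Ola, Orion, 16), (D, 40, Jo, Atlas, 16), (F, 17, Dee, Alpha, 18), (F, 17, Dee, Alpha, 3), (F, 17, Dee, Alpha, 36), (F, 2, Xia, Zephyr, 18), (F, 2, Xia, Zephyr, 3), (F, 2, Xia, Zephyr, 36), (F, 30, Zed, Lyra, 18), (F, 30, Zed, Lyra, 3), (F, 30, Zed, Lyra, 36), (F, 37, Fay, Nova, 18), (F, 37, Fay, Nova, 3), (F, 37, Fay, Nova, 36)}
π[grade, sid, title]: project onto (grade, sid, title) (8 duplicate(s) eliminated) → {(B, 15, Vega), (B, 24, Delta), (B, 36, Vega), (D, 20, Nova), (D, 23, Orion), (D, 40, Atlas), (F, 17, Alpha), (F, 2, Zephyr), (F, 30, Lyra), (F, 37, Nova)}
σ[sid != 2]: keep tuples satisfying sid != 2 → {(B, 15, Vega), (B, 24, Delta), (B, 36, Vega), (D, 20, Nova), (D, 23, Orion), (D, 40, Atlas), (F, 17, Alpha), (F, 30, Lyra), (F, 37, Nova)}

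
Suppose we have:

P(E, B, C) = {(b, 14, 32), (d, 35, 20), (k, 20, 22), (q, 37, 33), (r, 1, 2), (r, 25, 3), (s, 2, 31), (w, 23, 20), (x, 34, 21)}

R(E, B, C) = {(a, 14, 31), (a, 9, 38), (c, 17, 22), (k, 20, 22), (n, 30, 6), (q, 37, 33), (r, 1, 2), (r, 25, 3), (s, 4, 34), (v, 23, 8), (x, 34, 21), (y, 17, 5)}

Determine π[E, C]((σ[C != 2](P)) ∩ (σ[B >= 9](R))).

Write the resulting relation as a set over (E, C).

σ[C != 2]: keep tuples satisfying C != 2 → {(b, 14, 32), (d, 35, 20), (k, 20, 22), (q, 37, 33), (r, 25, 3), (s, 2, 31), (w, 23, 20), (x, 34, 21)}
σ[B >= 9]: keep tuples satisfying B >= 9 → {(a, 14, 31), (a, 9, 38), (c, 17, 22), (k, 20, 22), (n, 30, 6), (q, 37, 33), (r, 25, 3), (v, 23, 8), (x, 34, 21), (y, 17, 5)}
Intersection: {(b, 14, 32), (d, 35, 20), (k, 20, 22), (q, 37, 33), (r, 25, 3), (s, 2, 31), (w, 23, 20), (x, 34, 21)} with {(a, 14, 31), (a, 9, 38), (c, 17, 22), (k, 20, 22), (n, 30, 6), (q, 37, 33), (r, 25, 3), (v, 23, 8), (x, 34, 21), (y, 17, 5)} → {(k, 20, 22), (q, 37, 33), (r, 25, 3), (x, 34, 21)}
Projecting to E, C: {(k, 22), (q, 33), (r, 3), (x, 21)}

{(k, 22), (q, 33), (r, 3), (x, 21)}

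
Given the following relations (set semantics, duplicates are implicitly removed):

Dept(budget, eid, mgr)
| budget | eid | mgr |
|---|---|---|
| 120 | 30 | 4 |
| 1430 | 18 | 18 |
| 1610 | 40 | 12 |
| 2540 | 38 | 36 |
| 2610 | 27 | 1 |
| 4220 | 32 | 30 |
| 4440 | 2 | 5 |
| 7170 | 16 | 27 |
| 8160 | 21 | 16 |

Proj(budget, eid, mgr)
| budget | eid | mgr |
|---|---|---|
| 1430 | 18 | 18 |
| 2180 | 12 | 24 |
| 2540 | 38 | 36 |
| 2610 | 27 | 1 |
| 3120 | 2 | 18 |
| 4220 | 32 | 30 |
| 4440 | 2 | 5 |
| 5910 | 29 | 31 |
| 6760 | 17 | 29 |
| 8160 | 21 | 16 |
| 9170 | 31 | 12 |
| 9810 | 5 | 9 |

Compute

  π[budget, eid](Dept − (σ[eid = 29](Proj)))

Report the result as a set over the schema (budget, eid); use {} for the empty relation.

σ[eid = 29]: keep tuples satisfying eid = 29 → {(5910, 29, 31)}
Difference: {(120, 30, 4), (1430, 18, 18), (1610, 40, 12), (2540, 38, 36), (2610, 27, 1), (4220, 32, 30), (4440, 2, 5), (7170, 16, 27), (8160, 21, 16)} with {(5910, 29, 31)} → {(120, 30, 4), (1430, 18, 18), (1610, 40, 12), (2540, 38, 36), (2610, 27, 1), (4220, 32, 30), (4440, 2, 5), (7170, 16, 27), (8160, 21, 16)}
Projecting to budget, eid: {(120, 30), (1430, 18), (1610, 40), (2540, 38), (2610, 27), (4220, 32), (4440, 2), (7170, 16), (8160, 21)}

{(120, 30), (1430, 18), (1610, 40), (2540, 38), (2610, 27), (4220, 32), (4440, 2), (7170, 16), (8160, 21)}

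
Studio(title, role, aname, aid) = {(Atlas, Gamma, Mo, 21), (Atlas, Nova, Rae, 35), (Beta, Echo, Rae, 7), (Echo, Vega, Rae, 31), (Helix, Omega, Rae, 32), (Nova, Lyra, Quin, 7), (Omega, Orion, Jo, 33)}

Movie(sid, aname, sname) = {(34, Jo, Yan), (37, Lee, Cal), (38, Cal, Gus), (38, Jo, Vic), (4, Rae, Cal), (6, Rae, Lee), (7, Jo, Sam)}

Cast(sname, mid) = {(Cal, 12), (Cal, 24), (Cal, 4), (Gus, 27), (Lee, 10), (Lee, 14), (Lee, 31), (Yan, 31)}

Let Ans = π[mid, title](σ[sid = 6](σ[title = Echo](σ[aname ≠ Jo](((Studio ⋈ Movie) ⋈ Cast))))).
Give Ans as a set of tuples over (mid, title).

Joining Studio and Movie on aname yields {(Atlas, Nova, Rae, 35, 4, Cal), (Atlas, Nova, Rae, 35, 6, Lee), (Beta, Echo, Rae, 7, 4, Cal), (Beta, Echo, Rae, 7, 6, Lee), (Echo, Vega, Rae, 31, 4, Cal), (Echo, Vega, Rae, 31, 6, Lee), (Helix, Omega, Rae, 32, 4, Cal), (Helix, Omega, Rae, 32, 6, Lee), (Omega, Orion, Jo, 33, 34, Yan), (Omega, Orion, Jo, 33, 38, Vic), (Omega, Orion, Jo, 33, 7, Sam)}.
Joining (Studio ⋈ Movie) and Cast on sname yields {(Atlas, Nova, Rae, 35, 4, Cal, 12), (Atlas, Nova, Rae, 35, 4, Cal, 24), (Atlas, Nova, Rae, 35, 4, Cal, 4), (Atlas, Nova, Rae, 35, 6, Lee, 10), (Atlas, Nova, Rae, 35, 6, Lee, 14), (Atlas, Nova, Rae, 35, 6, Lee, 31), (Beta, Echo, Rae, 7, 4, Cal, 12), (Beta, Echo, Rae, 7, 4, Cal, 24), (Beta, Echo, Rae, 7, 4, Cal, 4), (Beta, Echo, Rae, 7, 6, Lee, 10), (Beta, Echo, Rae, 7, 6, Lee, 14), (Beta, Echo, Rae, 7, 6, Lee, 31), (Echo, Vega, Rae, 31, 4, Cal, 12), (Echo, Vega, Rae, 31, 4, Cal, 24), (Echo, Vega, Rae, 31, 4, Cal, 4), (Echo, Vega, Rae, 31, 6, Lee, 10), (Echo, Vega, Rae, 31, 6, Lee, 14), (Echo, Vega, Rae, 31, 6, Lee, 31), (Helix, Omega, Rae, 32, 4, Cal, 12), (Helix, Omega, Rae, 32, 4, Cal, 24), (Helix, Omega, Rae, 32, 4, Cal, 4), (Helix, Omega, Rae, 32, 6, Lee, 10), (Helix, Omega, Rae, 32, 6, Lee, 14), (Helix, Omega, Rae, 32, 6, Lee, 31), (Omega, Orion, Jo, 33, 34, Yan, 31)}.
Filtering on aname ≠ Jo leaves {(Atlas, Nova, Rae, 35, 4, Cal, 12), (Atlas, Nova, Rae, 35, 4, Cal, 24), (Atlas, Nova, Rae, 35, 4, Cal, 4), (Atlas, Nova, Rae, 35, 6, Lee, 10), (Atlas, Nova, Rae, 35, 6, Lee, 14), (Atlas, Nova, Rae, 35, 6, Lee, 31), (Beta, Echo, Rae, 7, 4, Cal, 12), (Beta, Echo, Rae, 7, 4, Cal, 24), (Beta, Echo, Rae, 7, 4, Cal, 4), (Beta, Echo, Rae, 7, 6, Lee, 10), (Beta, Echo, Rae, 7, 6, Lee, 14), (Beta, Echo, Rae, 7, 6, Lee, 31), (Echo, Vega, Rae, 31, 4, Cal, 12), (Echo, Vega, Rae, 31, 4, Cal, 24), (Echo, Vega, Rae, 31, 4, Cal, 4), (Echo, Vega, Rae, 31, 6, Lee, 10), (Echo, Vega, Rae, 31, 6, Lee, 14), (Echo, Vega, Rae, 31, 6, Lee, 31), (Helix, Omega, Rae, 32, 4, Cal, 12), (Helix, Omega, Rae, 32, 4, Cal, 24), (Helix, Omega, Rae, 32, 4, Cal, 4), (Helix, Omega, Rae, 32, 6, Lee, 10), (Helix, Omega, Rae, 32, 6, Lee, 14), (Helix, Omega, Rae, 32, 6, Lee, 31)}.
Filtering on title = Echo leaves {(Echo, Vega, Rae, 31, 4, Cal, 12), (Echo, Vega, Rae, 31, 4, Cal, 24), (Echo, Vega, Rae, 31, 4, Cal, 4), (Echo, Vega, Rae, 31, 6, Lee, 10), (Echo, Vega, Rae, 31, 6, Lee, 14), (Echo, Vega, Rae, 31, 6, Lee, 31)}.
Filtering on sid = 6 leaves {(Echo, Vega, Rae, 31, 6, Lee, 10), (Echo, Vega, Rae, 31, 6, Lee, 14), (Echo, Vega, Rae, 31, 6, Lee, 31)}.
π_{mid, title} gives {(10, Echo), (14, Echo), (31, Echo)}.

{(10, Echo), (14, Echo), (31, Echo)}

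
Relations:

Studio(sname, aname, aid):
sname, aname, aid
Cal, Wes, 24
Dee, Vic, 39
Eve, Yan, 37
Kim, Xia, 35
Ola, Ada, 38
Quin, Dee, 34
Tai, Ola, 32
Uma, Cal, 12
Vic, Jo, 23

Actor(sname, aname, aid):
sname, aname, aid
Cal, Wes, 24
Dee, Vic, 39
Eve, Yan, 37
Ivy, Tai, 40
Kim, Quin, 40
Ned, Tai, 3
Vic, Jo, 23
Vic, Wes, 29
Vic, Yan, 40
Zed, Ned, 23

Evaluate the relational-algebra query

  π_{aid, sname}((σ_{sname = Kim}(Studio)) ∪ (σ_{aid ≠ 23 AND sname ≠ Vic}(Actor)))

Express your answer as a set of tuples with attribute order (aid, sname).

{(24, Cal), (3, Ned), (35, Kim), (37, Eve), (39, Dee), (40, Ivy), (40, Kim)}

Apply σ_{sname = Kim}; surviving tuples: {(Kim, Xia, 35)}
Apply σ_{aid ≠ 23 AND sname ≠ Vic}; surviving tuples: {(Cal, Wes, 24), (Dee, Vic, 39), (Eve, Yan, 37), (Ivy, Tai, 40), (Kim, Quin, 40), (Ned, Tai, 3)}
Set union of the two operands is {(Cal, Wes, 24), (Dee, Vic, 39), (Eve, Yan, 37), (Ivy, Tai, 40), (Kim, Quin, 40), (Kim, Xia, 35), (Ned, Tai, 3)}.
Keep only column(s) aid, sname: {(24, Cal), (3, Ned), (35, Kim), (37, Eve), (39, Dee), (40, Ivy), (40, Kim)}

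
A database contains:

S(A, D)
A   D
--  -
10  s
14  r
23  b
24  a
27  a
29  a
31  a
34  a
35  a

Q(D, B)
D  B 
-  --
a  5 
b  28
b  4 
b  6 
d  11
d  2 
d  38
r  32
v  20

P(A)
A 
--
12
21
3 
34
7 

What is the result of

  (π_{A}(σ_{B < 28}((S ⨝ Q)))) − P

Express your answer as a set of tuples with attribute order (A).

Natural join on D: {(14, r, 32), (23, b, 28), (23, b, 4), (23, b, 6), (24, a, 5), (27, a, 5), (29, a, 5), (31, a, 5), (34, a, 5), (35, a, 5)}
σ[B < 28]: keep tuples satisfying B < 28 → {(23, b, 4), (23, b, 6), (24, a, 5), (27, a, 5), (29, a, 5), (31, a, 5), (34, a, 5), (35, a, 5)}
Keep only column(s) A (1 duplicate(s) eliminated): {23, 24, 27, 29, 31, 34, 35}
Difference: {23, 24, 27, 29, 31, 34, 35} with {12, 21, 3, 34, 7} → {23, 24, 27, 29, 31, 35}

{23, 24, 27, 29, 31, 35}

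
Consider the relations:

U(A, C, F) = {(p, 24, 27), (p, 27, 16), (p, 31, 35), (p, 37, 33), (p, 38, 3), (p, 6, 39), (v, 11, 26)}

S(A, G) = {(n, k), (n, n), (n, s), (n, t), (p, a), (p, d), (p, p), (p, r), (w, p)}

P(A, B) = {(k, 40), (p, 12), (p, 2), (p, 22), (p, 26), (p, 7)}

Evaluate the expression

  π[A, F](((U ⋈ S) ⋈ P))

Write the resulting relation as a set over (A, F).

U ⋈ S (natural join on A): {(p, 24, 27, a), (p, 24, 27, d), (p, 24, 27, p), (p, 24, 27, r), (p, 27, 16, a), (p, 27, 16, d), (p, 27, 16, p), (p, 27, 16, r), (p, 31, 35, a), (p, 31, 35, d), (p, 31, 35, p), (p, 31, 35, r), (p, 37, 33, a), (p, 37, 33, d), (p, 37, 33, p), (p, 37, 33, r), (p, 38, 3, a), (p, 38, 3, d), (p, 38, 3, p), (p, 38, 3, r), (p, 6, 39, a), (p, 6, 39, d), (p, 6, 39, p), (p, 6, 39, r)}
(U ⋈ S) ⋈ P (natural join on A): {(p, 24, 27, a, 12), (p, 24, 27, a, 2), (p, 24, 27, a, 22), (p, 24, 27, a, 26), (p, 24, 27, a, 7), (p, 24, 27, d, 12), (p, 24, 27, d, 2), (p, 24, 27, d, 22), (p, 24, 27, d, 26), (p, 24, 27, d, 7), (p, 24, 27, p, 12), (p, 24, 27, p, 2), (p, 24, 27, p, 22), (p, 24, 27, p, 26), (p, 24, 27, p, 7), (p, 24, 27, r, 12), (p, 24, 27, r, 2), (p, 24, 27, r, 22), (p, 24, 27, r, 26), (p, 24, 27, r, 7), (p, 27, 16, a, 12), (p, 27, 16, a, 2), (p, 27, 16, a, 22), (p, 27, 16, a, 26), (p, 27, 16, a, 7), (p, 27, 16, d, 12), (p, 27, 16, d, 2), (p, 27, 16, d, 22), (p, 27, 16, d, 26), (p, 27, 16, d, 7), (p, 27, 16, p, 12), (p, 27, 16, p, 2), (p, 27, 16, p, 22), (p, 27, 16, p, 26), (p, 27, 16, p, 7), (p, 27, 16, r, 12), (p, 27, 16, r, 2), (p, 27, 16, r, 22), (p, 27, 16, r, 26), (p, 27, 16, r, 7), (p, 31, 35, a, 12), (p, 31, 35, a, 2), (p, 31, 35, a, 22), (p, 31, 35, a, 26), (p, 31, 35, a, 7), (p, 31, 35, d, 12), (p, 31, 35, d, 2), (p, 31, 35, d, 22), (p, 31, 35, d, 26), (p, 31, 35, d, 7), (p, 31, 35, p, 12), (p, 31, 35, p, 2), (p, 31, 35, p, 22), (p, 31, 35, p, 26), (p, 31, 35, p, 7), (p, 31, 35, r, 12), (p, 31, 35, r, 2), (p, 31, 35, r, 22), (p, 31, 35, r, 26), (p, 31, 35, r, 7), (p, 37, 33, a, 12), (p, 37, 33, a, 2), (p, 37, 33, a, 22), (p, 37, 33, a, 26), (p, 37, 33, a, 7), (p, 37, 33, d, 12), (p, 37, 33, d, 2), (p, 37, 33, d, 22), (p, 37, 33, d, 26), (p, 37, 33, d, 7), (p, 37, 33, p, 12), (p, 37, 33, p, 2), (p, 37, 33, p, 22), (p, 37, 33, p, 26), (p, 37, 33, p, 7), (p, 37, 33, r, 12), (p, 37, 33, r, 2), (p, 37, 33, r, 22), (p, 37, 33, r, 26), (p, 37, 33, r, 7), (p, 38, 3, a, 12), (p, 38, 3, a, 2), (p, 38, 3, a, 22), (p, 38, 3, a, 26), (p, 38, 3, a, 7), (p, 38, 3, d, 12), (p, 38, 3, d, 2), (p, 38, 3, d, 22), (p, 38, 3, d, 26), (p, 38, 3, d, 7), (p, 38, 3, p, 12), (p, 38, 3, p, 2), (p, 38, 3, p, 22), (p, 38, 3, p, 26), (p, 38, 3, p, 7), (p, 38, 3, r, 12), (p, 38, 3, r, 2), (p, 38, 3, r, 22), (p, 38, 3, r, 26), (p, 38, 3, r, 7), (p, 6, 39, a, 12), (p, 6, 39, a, 2), (p, 6, 39, a, 22), (p, 6, 39, a, 26), (p, 6, 39, a, 7), (p, 6, 39, d, 12), (p, 6, 39, d, 2), (p, 6, 39, d, 22), (p, 6, 39, d, 26), (p, 6, 39, d, 7), (p, 6, 39, p, 12), (p, 6, 39, p, 2), (p, 6, 39, p, 22), (p, 6, 39, p, 26), (p, 6, 39, p, 7), (p, 6, 39, r, 12), (p, 6, 39, r, 2), (p, 6, 39, r, 22), (p, 6, 39, r, 26), (p, 6, 39, r, 7)}
π_{A, F} gives {(p, 16), (p, 27), (p, 3), (p, 33), (p, 35), (p, 39)} (114 duplicate(s) eliminated).

{(p, 16), (p, 27), (p, 3), (p, 33), (p, 35), (p, 39)}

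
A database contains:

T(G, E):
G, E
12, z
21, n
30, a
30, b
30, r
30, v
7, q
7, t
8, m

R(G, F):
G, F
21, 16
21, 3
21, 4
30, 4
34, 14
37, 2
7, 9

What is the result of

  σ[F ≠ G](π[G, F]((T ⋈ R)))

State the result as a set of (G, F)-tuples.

T ⋈ R (natural join on G): {(21, n, 16), (21, n, 3), (21, n, 4), (30, a, 4), (30, b, 4), (30, r, 4), (30, v, 4), (7, q, 9), (7, t, 9)}
Keep only column(s) G, F (4 duplicate(s) eliminated): {(21, 16), (21, 3), (21, 4), (30, 4), (7, 9)}
Selection F ≠ G: {(21, 16), (21, 3), (21, 4), (30, 4), (7, 9)}

{(21, 16), (21, 3), (21, 4), (30, 4), (7, 9)}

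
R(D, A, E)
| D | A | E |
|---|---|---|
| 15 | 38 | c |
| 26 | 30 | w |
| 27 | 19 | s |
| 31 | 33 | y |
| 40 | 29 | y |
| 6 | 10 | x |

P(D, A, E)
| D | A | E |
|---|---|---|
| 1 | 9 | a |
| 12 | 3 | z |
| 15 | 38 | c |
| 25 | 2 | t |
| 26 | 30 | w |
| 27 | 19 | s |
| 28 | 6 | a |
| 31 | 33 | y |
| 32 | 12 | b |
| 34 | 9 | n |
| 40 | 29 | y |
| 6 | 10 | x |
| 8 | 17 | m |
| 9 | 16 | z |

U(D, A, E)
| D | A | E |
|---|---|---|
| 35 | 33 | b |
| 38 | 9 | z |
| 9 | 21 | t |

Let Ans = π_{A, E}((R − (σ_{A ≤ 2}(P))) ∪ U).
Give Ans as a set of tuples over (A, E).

Selection A ≤ 2: {(25, 2, t)}
Taking the difference: {(15, 38, c), (26, 30, w), (27, 19, s), (31, 33, y), (40, 29, y), (6, 10, x)}
Taking the union: {(15, 38, c), (26, 30, w), (27, 19, s), (31, 33, y), (35, 33, b), (38, 9, z), (40, 29, y), (6, 10, x), (9, 21, t)}
Projecting to A, E: {(10, x), (19, s), (21, t), (29, y), (30, w), (33, b), (33, y), (38, c), (9, z)}

{(10, x), (19, s), (21, t), (29, y), (30, w), (33, b), (33, y), (38, c), (9, z)}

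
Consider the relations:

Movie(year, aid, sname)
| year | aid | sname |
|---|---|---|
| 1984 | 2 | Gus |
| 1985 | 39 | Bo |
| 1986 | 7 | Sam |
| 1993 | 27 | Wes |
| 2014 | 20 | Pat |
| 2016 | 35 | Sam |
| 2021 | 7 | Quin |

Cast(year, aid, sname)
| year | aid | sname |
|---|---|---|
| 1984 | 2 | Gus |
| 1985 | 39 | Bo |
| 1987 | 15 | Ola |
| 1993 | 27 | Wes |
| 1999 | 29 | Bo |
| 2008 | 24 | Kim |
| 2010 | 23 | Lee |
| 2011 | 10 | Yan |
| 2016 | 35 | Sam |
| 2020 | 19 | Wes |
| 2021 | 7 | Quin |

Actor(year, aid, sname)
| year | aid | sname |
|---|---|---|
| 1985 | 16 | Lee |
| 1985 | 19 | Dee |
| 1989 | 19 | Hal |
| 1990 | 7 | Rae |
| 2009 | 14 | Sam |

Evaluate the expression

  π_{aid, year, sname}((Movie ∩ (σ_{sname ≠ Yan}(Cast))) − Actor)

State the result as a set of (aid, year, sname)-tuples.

Filtering on sname ≠ Yan leaves {(1984, 2, Gus), (1985, 39, Bo), (1987, 15, Ola), (1993, 27, Wes), (1999, 29, Bo), (2008, 24, Kim), (2010, 23, Lee), (2016, 35, Sam), (2020, 19, Wes), (2021, 7, Quin)}.
Set intersection of the two operands is {(1984, 2, Gus), (1985, 39, Bo), (1993, 27, Wes), (2016, 35, Sam), (2021, 7, Quin)}.
Set difference of the two operands is {(1984, 2, Gus), (1985, 39, Bo), (1993, 27, Wes), (2016, 35, Sam), (2021, 7, Quin)}.
Projecting to aid, year, sname: {(2, 1984, Gus), (27, 1993, Wes), (35, 2016, Sam), (39, 1985, Bo), (7, 2021, Quin)}

{(2, 1984, Gus), (27, 1993, Wes), (35, 2016, Sam), (39, 1985, Bo), (7, 2021, Quin)}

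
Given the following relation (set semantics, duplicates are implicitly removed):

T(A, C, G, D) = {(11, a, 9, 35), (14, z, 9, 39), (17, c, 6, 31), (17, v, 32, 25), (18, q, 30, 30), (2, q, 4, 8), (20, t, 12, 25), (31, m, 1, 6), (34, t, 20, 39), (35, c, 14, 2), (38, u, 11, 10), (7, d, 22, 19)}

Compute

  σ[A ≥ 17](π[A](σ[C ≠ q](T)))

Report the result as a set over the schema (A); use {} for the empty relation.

{17, 20, 31, 34, 35, 38}

Apply σ_{C ≠ q}; surviving tuples: {(11, a, 9, 35), (14, z, 9, 39), (17, c, 6, 31), (17, v, 32, 25), (20, t, 12, 25), (31, m, 1, 6), (34, t, 20, 39), (35, c, 14, 2), (38, u, 11, 10), (7, d, 22, 19)}
Keep only column(s) A (1 duplicate(s) eliminated): {11, 14, 17, 20, 31, 34, 35, 38, 7}
Apply σ_{A ≥ 17}; surviving tuples: {17, 20, 31, 34, 35, 38}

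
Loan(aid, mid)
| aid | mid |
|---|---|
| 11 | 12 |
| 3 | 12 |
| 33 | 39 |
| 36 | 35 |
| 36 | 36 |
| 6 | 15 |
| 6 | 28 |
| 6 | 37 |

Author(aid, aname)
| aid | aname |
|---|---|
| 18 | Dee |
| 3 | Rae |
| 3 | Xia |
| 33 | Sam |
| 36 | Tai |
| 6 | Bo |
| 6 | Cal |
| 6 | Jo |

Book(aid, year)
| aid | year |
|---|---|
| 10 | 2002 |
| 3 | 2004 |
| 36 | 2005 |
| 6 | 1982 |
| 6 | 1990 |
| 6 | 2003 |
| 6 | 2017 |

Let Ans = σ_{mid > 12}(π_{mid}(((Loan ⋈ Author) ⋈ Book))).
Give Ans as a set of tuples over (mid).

{15, 28, 35, 36, 37}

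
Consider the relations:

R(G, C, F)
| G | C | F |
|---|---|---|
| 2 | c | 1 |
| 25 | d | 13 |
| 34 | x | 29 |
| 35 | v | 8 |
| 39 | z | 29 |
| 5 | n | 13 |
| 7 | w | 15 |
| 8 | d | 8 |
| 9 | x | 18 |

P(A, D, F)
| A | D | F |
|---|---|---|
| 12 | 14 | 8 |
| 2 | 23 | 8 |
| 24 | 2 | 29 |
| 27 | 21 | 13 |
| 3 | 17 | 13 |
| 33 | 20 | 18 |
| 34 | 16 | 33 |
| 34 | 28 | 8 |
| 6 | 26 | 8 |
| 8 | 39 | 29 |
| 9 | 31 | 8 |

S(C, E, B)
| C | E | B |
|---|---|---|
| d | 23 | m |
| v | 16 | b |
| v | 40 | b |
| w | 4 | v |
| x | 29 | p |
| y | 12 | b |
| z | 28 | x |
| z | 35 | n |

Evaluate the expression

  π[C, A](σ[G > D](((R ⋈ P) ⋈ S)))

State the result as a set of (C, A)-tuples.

Joining R and P on F yields {(25, d, 13, 27, 21), (25, d, 13, 3, 17), (34, x, 29, 24, 2), (34, x, 29, 8, 39), (35, v, 8, 12, 14), (35, v, 8, 2, 23), (35, v, 8, 34, 28), (35, v, 8, 6, 26), (35, v, 8, 9, 31), (39, z, 29, 24, 2), (39, z, 29, 8, 39), (5, n, 13, 27, 21), (5, n, 13, 3, 17), (8, d, 8, 12, 14), (8, d, 8, 2, 23), (8, d, 8, 34, 28), (8, d, 8, 6, 26), (8, d, 8, 9, 31), (9, x, 18, 33, 20)}.
Joining (R ⋈ P) and S on C yields {(25, d, 13, 27, 21, 23, m), (25, d, 13, 3, 17, 23, m), (34, x, 29, 24, 2, 29, p), (34, x, 29, 8, 39, 29, p), (35, v, 8, 12, 14, 16, b), (35, v, 8, 12, 14, 40, b), (35, v, 8, 2, 23, 16, b), (35, v, 8, 2, 23, 40, b), (35, v, 8, 34, 28, 16, b), (35, v, 8, 34, 28, 40, b), (35, v, 8, 6, 26, 16, b), (35, v, 8, 6, 26, 40, b), (35, v, 8, 9, 31, 16, b), (35, v, 8, 9, 31, 40, b), (39, z, 29, 24, 2, 28, x), (39, z, 29, 24, 2, 35, n), (39, z, 29, 8, 39, 28, x), (39, z, 29, 8, 39, 35, n), (8, d, 8, 12, 14, 23, m), (8, d, 8, 2, 23, 23, m), (8, d, 8, 34, 28, 23, m), (8, d, 8, 6, 26, 23, m), (8, d, 8, 9, 31, 23, m), (9, x, 18, 33, 20, 29, p)}.
Apply σ_{G > D}; surviving tuples: {(25, d, 13, 27, 21, 23, m), (25, d, 13, 3, 17, 23, m), (34, x, 29, 24, 2, 29, p), (35, v, 8, 12, 14, 16, b), (35, v, 8, 12, 14, 40, b), (35, v, 8, 2, 23, 16, b), (35, v, 8, 2, 23, 40, b), (35, v, 8, 34, 28, 16, b), (35, v, 8, 34, 28, 40, b), (35, v, 8, 6, 26, 16, b), (35, v, 8, 6, 26, 40, b), (35, v, 8, 9, 31, 16, b), (35, v, 8, 9, 31, 40, b), (39, z, 29, 24, 2, 28, x), (39, z, 29, 24, 2, 35, n)}
π[C, A]: project onto (C, A) (6 duplicate(s) eliminated) → {(d, 27), (d, 3), (v, 12), (v, 2), (v, 34), (v, 6), (v, 9), (x, 24), (z, 24)}

{(d, 27), (d, 3), (v, 12), (v, 2), (v, 34), (v, 6), (v, 9), (x, 24), (z, 24)}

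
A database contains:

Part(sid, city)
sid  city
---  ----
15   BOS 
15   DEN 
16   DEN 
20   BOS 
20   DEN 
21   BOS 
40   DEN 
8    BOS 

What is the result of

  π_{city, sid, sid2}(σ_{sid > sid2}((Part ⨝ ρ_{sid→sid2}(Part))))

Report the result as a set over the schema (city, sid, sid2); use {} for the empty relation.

{(BOS, 15, 8), (BOS, 20, 15), (BOS, 20, 8), (BOS, 21, 15), (BOS, 21, 20), (BOS, 21, 8), (DEN, 16, 15), (DEN, 20, 15), (DEN, 20, 16), (DEN, 40, 15), (DEN, 40, 16), (DEN, 40, 20)}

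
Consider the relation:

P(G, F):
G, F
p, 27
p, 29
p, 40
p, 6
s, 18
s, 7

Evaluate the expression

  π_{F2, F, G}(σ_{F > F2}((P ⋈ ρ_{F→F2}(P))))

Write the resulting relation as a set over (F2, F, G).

{(27, 29, p), (27, 40, p), (29, 40, p), (6, 27, p), (6, 29, p), (6, 40, p), (7, 18, s)}

ρ[F→F2]: schema becomes (G, F2); tuples unchanged.
P ⋈ ρ_{F→F2}(P) (natural join on G): {(p, 27, 27), (p, 27, 29), (p, 27, 40), (p, 27, 6), (p, 29, 27), (p, 29, 29), (p, 29, 40), (p, 29, 6), (p, 40, 27), (p, 40, 29), (p, 40, 40), (p, 40, 6), (p, 6, 27), (p, 6, 29), (p, 6, 40), (p, 6, 6), (s, 18, 18), (s, 18, 7), (s, 7, 18), (s, 7, 7)}
Filtering on F > F2 leaves {(p, 27, 6), (p, 29, 27), (p, 29, 6), (p, 40, 27), (p, 40, 29), (p, 40, 6), (s, 18, 7)}.
π_{F2, F, G} gives {(27, 29, p), (27, 40, p), (29, 40, p), (6, 27, p), (6, 29, p), (6, 40, p), (7, 18, s)}.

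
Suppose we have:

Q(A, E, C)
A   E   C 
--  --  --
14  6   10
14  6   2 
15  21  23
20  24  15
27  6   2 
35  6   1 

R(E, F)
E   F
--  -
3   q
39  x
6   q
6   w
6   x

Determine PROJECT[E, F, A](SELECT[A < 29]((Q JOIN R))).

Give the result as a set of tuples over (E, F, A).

{(6, q, 14), (6, q, 27), (6, w, 14), (6, w, 27), (6, x, 14), (6, x, 27)}

Natural join on E: {(14, 6, 10, q), (14, 6, 10, w), (14, 6, 10, x), (14, 6, 2, q), (14, 6, 2, w), (14, 6, 2, x), (27, 6, 2, q), (27, 6, 2, w), (27, 6, 2, x), (35, 6, 1, q), (35, 6, 1, w), (35, 6, 1, x)}
Apply σ_{A < 29}; surviving tuples: {(14, 6, 10, q), (14, 6, 10, w), (14, 6, 10, x), (14, 6, 2, q), (14, 6, 2, w), (14, 6, 2, x), (27, 6, 2, q), (27, 6, 2, w), (27, 6, 2, x)}
π_{E, F, A} gives {(6, q, 14), (6, q, 27), (6, w, 14), (6, w, 27), (6, x, 14), (6, x, 27)} (3 duplicate(s) eliminated).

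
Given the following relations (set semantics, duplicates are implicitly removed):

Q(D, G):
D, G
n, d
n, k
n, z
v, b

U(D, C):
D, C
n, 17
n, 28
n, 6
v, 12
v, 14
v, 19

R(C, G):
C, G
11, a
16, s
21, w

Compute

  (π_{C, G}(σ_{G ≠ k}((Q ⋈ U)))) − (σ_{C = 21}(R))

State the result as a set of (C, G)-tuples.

Joining Q and U on D yields {(n, d, 17), (n, d, 28), (n, d, 6), (n, k, 17), (n, k, 28), (n, k, 6), (n, z, 17), (n, z, 28), (n, z, 6), (v, b, 12), (v, b, 14), (v, b, 19)}.
Apply σ_{G ≠ k}; surviving tuples: {(n, d, 17), (n, d, 28), (n, d, 6), (n, z, 17), (n, z, 28), (n, z, 6), (v, b, 12), (v, b, 14), (v, b, 19)}
π[C, G]: project onto (C, G) → {(12, b), (14, b), (17, d), (17, z), (19, b), (28, d), (28, z), (6, d), (6, z)}
Apply σ_{C = 21}; surviving tuples: {(21, w)}
Taking the difference: {(12, b), (14, b), (17, d), (17, z), (19, b), (28, d), (28, z), (6, d), (6, z)}

{(12, b), (14, b), (17, d), (17, z), (19, b), (28, d), (28, z), (6, d), (6, z)}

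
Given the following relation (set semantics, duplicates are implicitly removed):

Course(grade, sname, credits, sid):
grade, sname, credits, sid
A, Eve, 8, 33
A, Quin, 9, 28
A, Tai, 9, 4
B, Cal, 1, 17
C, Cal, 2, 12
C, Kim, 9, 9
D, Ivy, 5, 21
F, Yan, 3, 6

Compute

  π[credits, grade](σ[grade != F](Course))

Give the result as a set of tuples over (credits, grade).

Apply σ_{grade != F}; surviving tuples: {(A, Eve, 8, 33), (A, Quin, 9, 28), (A, Tai, 9, 4), (B, Cal, 1, 17), (C, Cal, 2, 12), (C, Kim, 9, 9), (D, Ivy, 5, 21)}
π[credits, grade]: project onto (credits, grade) (1 duplicate(s) eliminated) → {(1, B), (2, C), (5, D), (8, A), (9, A), (9, C)}

{(1, B), (2, C), (5, D), (8, A), (9, A), (9, C)}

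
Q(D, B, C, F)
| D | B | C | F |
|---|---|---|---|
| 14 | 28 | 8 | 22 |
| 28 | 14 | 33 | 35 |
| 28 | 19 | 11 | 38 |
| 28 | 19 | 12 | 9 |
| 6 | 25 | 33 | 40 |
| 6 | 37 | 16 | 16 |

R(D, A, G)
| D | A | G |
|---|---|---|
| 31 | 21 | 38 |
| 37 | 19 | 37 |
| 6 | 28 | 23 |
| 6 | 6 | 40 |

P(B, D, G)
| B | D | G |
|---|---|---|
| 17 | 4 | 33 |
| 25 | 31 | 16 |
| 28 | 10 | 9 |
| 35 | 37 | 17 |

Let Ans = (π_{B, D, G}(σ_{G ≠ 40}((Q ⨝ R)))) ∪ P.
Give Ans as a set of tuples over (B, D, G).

{(17, 4, 33), (25, 31, 16), (25, 6, 23), (28, 10, 9), (35, 37, 17), (37, 6, 23)}

Q ⋈ R (natural join on D): {(6, 25, 33, 40, 28, 23), (6, 25, 33, 40, 6, 40), (6, 37, 16, 16, 28, 23), (6, 37, 16, 16, 6, 40)}
Selection G ≠ 40: {(6, 25, 33, 40, 28, 23), (6, 37, 16, 16, 28, 23)}
π[B, D, G]: project onto (B, D, G) → {(25, 6, 23), (37, 6, 23)}
Union: {(25, 6, 23), (37, 6, 23)} with {(17, 4, 33), (25, 31, 16), (28, 10, 9), (35, 37, 17)} → {(17, 4, 33), (25, 31, 16), (25, 6, 23), (28, 10, 9), (35, 37, 17), (37, 6, 23)}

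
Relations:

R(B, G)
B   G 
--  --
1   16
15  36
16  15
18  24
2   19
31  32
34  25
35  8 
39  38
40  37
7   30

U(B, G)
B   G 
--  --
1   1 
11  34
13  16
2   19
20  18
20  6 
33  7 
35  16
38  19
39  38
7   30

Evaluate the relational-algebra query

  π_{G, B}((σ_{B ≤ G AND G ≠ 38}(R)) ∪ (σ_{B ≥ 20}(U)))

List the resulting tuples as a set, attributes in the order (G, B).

{(16, 1), (16, 35), (18, 20), (19, 2), (19, 38), (24, 18), (30, 7), (32, 31), (36, 15), (38, 39), (6, 20), (7, 33)}

σ[B ≤ G AND G ≠ 38]: keep tuples satisfying B ≤ G AND G ≠ 38 → {(1, 16), (15, 36), (18, 24), (2, 19), (31, 32), (7, 30)}
σ[B ≥ 20]: keep tuples satisfying B ≥ 20 → {(20, 18), (20, 6), (33, 7), (35, 16), (38, 19), (39, 38)}
Taking the union: {(1, 16), (15, 36), (18, 24), (2, 19), (20, 18), (20, 6), (31, 32), (33, 7), (35, 16), (38, 19), (39, 38), (7, 30)}
π_{G, B} gives {(16, 1), (16, 35), (18, 20), (19, 2), (19, 38), (24, 18), (30, 7), (32, 31), (36, 15), (38, 39), (6, 20), (7, 33)}.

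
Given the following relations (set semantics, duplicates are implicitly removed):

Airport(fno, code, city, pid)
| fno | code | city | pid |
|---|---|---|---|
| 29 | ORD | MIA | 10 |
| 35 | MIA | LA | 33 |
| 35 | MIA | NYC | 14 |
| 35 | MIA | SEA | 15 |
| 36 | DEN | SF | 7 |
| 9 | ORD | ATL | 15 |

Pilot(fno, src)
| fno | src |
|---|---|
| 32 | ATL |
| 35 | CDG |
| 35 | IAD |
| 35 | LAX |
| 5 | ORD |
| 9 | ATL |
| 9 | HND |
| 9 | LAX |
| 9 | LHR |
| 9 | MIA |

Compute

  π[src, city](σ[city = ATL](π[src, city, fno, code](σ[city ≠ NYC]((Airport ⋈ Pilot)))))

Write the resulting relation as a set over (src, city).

{(ATL, ATL), (HND, ATL), (LAX, ATL), (LHR, ATL), (MIA, ATL)}

Natural join on fno: {(35, MIA, LA, 33, CDG), (35, MIA, LA, 33, IAD), (35, MIA, LA, 33, LAX), (35, MIA, NYC, 14, CDG), (35, MIA, NYC, 14, IAD), (35, MIA, NYC, 14, LAX), (35, MIA, SEA, 15, CDG), (35, MIA, SEA, 15, IAD), (35, MIA, SEA, 15, LAX), (9, ORD, ATL, 15, ATL), (9, ORD, ATL, 15, HND), (9, ORD, ATL, 15, LAX), (9, ORD, ATL, 15, LHR), (9, ORD, ATL, 15, MIA)}
σ[city ≠ NYC]: keep tuples satisfying city ≠ NYC → {(35, MIA, LA, 33, CDG), (35, MIA, LA, 33, IAD), (35, MIA, LA, 33, LAX), (35, MIA, SEA, 15, CDG), (35, MIA, SEA, 15, IAD), (35, MIA, SEA, 15, LAX), (9, ORD, ATL, 15, ATL), (9, ORD, ATL, 15, HND), (9, ORD, ATL, 15, LAX), (9, ORD, ATL, 15, LHR), (9, ORD, ATL, 15, MIA)}
Projecting to src, city, fno, code: {(ATL, ATL, 9, ORD), (CDG, LA, 35, MIA), (CDG, SEA, 35, MIA), (HND, ATL, 9, ORD), (IAD, LA, 35, MIA), (IAD, SEA, 35, MIA), (LAX, ATL, 9, ORD), (LAX, LA, 35, MIA), (LAX, SEA, 35, MIA), (LHR, ATL, 9, ORD), (MIA, ATL, 9, ORD)}
σ[city = ATL]: keep tuples satisfying city = ATL → {(ATL, ATL, 9, ORD), (HND, ATL, 9, ORD), (LAX, ATL, 9, ORD), (LHR, ATL, 9, ORD), (MIA, ATL, 9, ORD)}
Projecting to src, city: {(ATL, ATL), (HND, ATL), (LAX, ATL), (LHR, ATL), (MIA, ATL)}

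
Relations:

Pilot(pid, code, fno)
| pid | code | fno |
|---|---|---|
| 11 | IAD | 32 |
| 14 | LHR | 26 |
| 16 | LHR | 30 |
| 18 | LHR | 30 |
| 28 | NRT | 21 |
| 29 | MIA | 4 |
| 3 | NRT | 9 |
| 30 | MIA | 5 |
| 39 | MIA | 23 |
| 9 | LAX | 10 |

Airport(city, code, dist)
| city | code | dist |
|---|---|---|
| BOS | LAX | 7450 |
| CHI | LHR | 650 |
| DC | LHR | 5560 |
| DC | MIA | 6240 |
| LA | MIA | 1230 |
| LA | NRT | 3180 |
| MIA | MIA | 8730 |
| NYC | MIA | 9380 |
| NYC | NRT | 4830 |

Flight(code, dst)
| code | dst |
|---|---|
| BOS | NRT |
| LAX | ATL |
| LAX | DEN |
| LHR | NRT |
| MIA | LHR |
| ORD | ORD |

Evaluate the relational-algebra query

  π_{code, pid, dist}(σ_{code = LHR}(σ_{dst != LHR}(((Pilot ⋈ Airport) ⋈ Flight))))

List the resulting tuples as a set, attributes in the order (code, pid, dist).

Natural join on code: {(14, LHR, 26, CHI, 650), (14, LHR, 26, DC, 5560), (16, LHR, 30, CHI, 650), (16, LHR, 30, DC, 5560), (18, LHR, 30, CHI, 650), (18, LHR, 30, DC, 5560), (28, NRT, 21, LA, 3180), (28, NRT, 21, NYC, 4830), (29, MIA, 4, DC, 6240), (29, MIA, 4, LA, 1230), (29, MIA, 4, MIA, 8730), (29, MIA, 4, NYC, 9380), (3, NRT, 9, LA, 3180), (3, NRT, 9, NYC, 4830), (30, MIA, 5, DC, 6240), (30, MIA, 5, LA, 1230), (30, MIA, 5, MIA, 8730), (30, MIA, 5, NYC, 9380), (39, MIA, 23, DC, 6240), (39, MIA, 23, LA, 1230), (39, MIA, 23, MIA, 8730), (39, MIA, 23, NYC, 9380), (9, LAX, 10, BOS, 7450)}
Natural join on code: {(14, LHR, 26, CHI, 650, NRT), (14, LHR, 26, DC, 5560, NRT), (16, LHR, 30, CHI, 650, NRT), (16, LHR, 30, DC, 5560, NRT), (18, LHR, 30, CHI, 650, NRT), (18, LHR, 30, DC, 5560, NRT), (29, MIA, 4, DC, 6240, LHR), (29, MIA, 4, LA, 1230, LHR), (29, MIA, 4, MIA, 8730, LHR), (29, MIA, 4, NYC, 9380, LHR), (30, MIA, 5, DC, 6240, LHR), (30, MIA, 5, LA, 1230, LHR), (30, MIA, 5, MIA, 8730, LHR), (30, MIA, 5, NYC, 9380, LHR), (39, MIA, 23, DC, 6240, LHR), (39, MIA, 23, LA, 1230, LHR), (39, MIA, 23, MIA, 8730, LHR), (39, MIA, 23, NYC, 9380, LHR), (9, LAX, 10, BOS, 7450, ATL), (9, LAX, 10, BOS, 7450, DEN)}
Filtering on dst != LHR leaves {(14, LHR, 26, CHI, 650, NRT), (14, LHR, 26, DC, 5560, NRT), (16, LHR, 30, CHI, 650, NRT), (16, LHR, 30, DC, 5560, NRT), (18, LHR, 30, CHI, 650, NRT), (18, LHR, 30, DC, 5560, NRT), (9, LAX, 10, BOS, 7450, ATL), (9, LAX, 10, BOS, 7450, DEN)}.
Filtering on code = LHR leaves {(14, LHR, 26, CHI, 650, NRT), (14, LHR, 26, DC, 5560, NRT), (16, LHR, 30, CHI, 650, NRT), (16, LHR, 30, DC, 5560, NRT), (18, LHR, 30, CHI, 650, NRT), (18, LHR, 30, DC, 5560, NRT)}.
Projecting to code, pid, dist: {(LHR, 14, 5560), (LHR, 14, 650), (LHR, 16, 5560), (LHR, 16, 650), (LHR, 18, 5560), (LHR, 18, 650)}

{(LHR, 14, 5560), (LHR, 14, 650), (LHR, 16, 5560), (LHR, 16, 650), (LHR, 18, 5560), (LHR, 18, 650)}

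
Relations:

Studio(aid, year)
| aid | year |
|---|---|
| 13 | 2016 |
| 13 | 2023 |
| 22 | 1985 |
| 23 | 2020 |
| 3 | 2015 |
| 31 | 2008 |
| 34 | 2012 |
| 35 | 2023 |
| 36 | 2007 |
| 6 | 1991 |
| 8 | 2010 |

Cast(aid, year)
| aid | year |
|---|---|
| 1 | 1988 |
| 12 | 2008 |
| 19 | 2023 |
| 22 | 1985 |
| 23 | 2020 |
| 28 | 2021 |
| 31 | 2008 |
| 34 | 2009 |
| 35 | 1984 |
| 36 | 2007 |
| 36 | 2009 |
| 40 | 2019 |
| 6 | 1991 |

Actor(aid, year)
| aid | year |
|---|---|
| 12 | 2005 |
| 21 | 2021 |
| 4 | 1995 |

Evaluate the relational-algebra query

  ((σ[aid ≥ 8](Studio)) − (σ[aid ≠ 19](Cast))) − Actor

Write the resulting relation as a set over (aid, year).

Filtering on aid ≥ 8 leaves {(13, 2016), (13, 2023), (22, 1985), (23, 2020), (31, 2008), (34, 2012), (35, 2023), (36, 2007), (8, 2010)}.
Filtering on aid ≠ 19 leaves {(1, 1988), (12, 2008), (22, 1985), (23, 2020), (28, 2021), (31, 2008), (34, 2009), (35, 1984), (36, 2007), (36, 2009), (40, 2019), (6, 1991)}.
Set difference of the two operands is {(13, 2016), (13, 2023), (34, 2012), (35, 2023), (8, 2010)}.
Set difference of the two operands is {(13, 2016), (13, 2023), (34, 2012), (35, 2023), (8, 2010)}.

{(13, 2016), (13, 2023), (34, 2012), (35, 2023), (8, 2010)}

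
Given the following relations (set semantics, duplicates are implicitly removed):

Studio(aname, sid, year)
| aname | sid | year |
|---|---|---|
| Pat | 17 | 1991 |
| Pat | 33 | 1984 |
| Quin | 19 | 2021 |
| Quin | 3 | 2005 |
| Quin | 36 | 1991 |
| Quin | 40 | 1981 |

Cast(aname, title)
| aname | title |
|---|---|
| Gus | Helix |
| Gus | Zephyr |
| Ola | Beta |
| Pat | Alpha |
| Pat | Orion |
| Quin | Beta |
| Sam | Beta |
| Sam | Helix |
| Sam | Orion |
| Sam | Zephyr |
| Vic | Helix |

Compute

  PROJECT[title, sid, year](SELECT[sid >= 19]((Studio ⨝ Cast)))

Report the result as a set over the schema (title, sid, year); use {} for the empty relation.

{(Alpha, 33, 1984), (Beta, 19, 2021), (Beta, 36, 1991), (Beta, 40, 1981), (Orion, 33, 1984)}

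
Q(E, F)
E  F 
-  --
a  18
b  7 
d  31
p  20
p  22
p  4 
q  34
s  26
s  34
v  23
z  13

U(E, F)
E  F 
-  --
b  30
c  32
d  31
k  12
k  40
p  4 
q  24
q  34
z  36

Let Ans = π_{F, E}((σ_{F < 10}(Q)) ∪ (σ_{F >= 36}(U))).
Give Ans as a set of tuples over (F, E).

σ[F < 10]: keep tuples satisfying F < 10 → {(b, 7), (p, 4)}
σ[F >= 36]: keep tuples satisfying F >= 36 → {(k, 40), (z, 36)}
Union: {(b, 7), (p, 4)} with {(k, 40), (z, 36)} → {(b, 7), (k, 40), (p, 4), (z, 36)}
Keep only column(s) F, E: {(36, z), (4, p), (40, k), (7, b)}

{(36, z), (4, p), (40, k), (7, b)}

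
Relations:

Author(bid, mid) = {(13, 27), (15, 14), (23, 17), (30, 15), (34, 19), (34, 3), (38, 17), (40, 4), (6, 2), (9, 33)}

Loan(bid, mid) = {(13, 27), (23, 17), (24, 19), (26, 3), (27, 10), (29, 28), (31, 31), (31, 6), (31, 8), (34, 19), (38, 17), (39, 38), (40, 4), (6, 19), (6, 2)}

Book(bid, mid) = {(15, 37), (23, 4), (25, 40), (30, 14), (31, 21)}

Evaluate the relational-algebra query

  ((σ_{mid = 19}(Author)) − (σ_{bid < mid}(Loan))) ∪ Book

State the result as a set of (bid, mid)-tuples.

{(15, 37), (23, 4), (25, 40), (30, 14), (31, 21), (34, 19)}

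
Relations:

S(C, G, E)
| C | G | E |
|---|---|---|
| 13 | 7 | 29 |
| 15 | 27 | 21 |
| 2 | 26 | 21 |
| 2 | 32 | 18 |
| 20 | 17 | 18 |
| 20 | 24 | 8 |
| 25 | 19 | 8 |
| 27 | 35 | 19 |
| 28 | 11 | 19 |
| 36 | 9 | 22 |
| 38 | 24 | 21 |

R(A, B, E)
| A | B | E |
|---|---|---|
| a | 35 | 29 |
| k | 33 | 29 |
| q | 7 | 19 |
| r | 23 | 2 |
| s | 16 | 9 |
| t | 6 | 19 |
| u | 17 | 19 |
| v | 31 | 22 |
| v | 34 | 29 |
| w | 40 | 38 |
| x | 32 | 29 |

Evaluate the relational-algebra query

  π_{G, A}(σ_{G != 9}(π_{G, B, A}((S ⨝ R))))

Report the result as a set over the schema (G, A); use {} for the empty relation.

Joining S and R on E yields {(13, 7, 29, a, 35), (13, 7, 29, k, 33), (13, 7, 29, v, 34), (13, 7, 29, x, 32), (27, 35, 19, q, 7), (27, 35, 19, t, 6), (27, 35, 19, u, 17), (28, 11, 19, q, 7), (28, 11, 19, t, 6), (28, 11, 19, u, 17), (36, 9, 22, v, 31)}.
Keep only column(s) G, B, A: {(11, 17, u), (11, 6, t), (11, 7, q), (35, 17, u), (35, 6, t), (35, 7, q), (7, 32, x), (7, 33, k), (7, 34, v), (7, 35, a), (9, 31, v)}
Apply σ_{G != 9}; surviving tuples: {(11, 17, u), (11, 6, t), (11, 7, q), (35, 17, u), (35, 6, t), (35, 7, q), (7, 32, x), (7, 33, k), (7, 34, v), (7, 35, a)}
Keep only column(s) G, A: {(11, q), (11, t), (11, u), (35, q), (35, t), (35, u), (7, a), (7, k), (7, v), (7, x)}

{(11, q), (11, t), (11, u), (35, q), (35, t), (35, u), (7, a), (7, k), (7, v), (7, x)}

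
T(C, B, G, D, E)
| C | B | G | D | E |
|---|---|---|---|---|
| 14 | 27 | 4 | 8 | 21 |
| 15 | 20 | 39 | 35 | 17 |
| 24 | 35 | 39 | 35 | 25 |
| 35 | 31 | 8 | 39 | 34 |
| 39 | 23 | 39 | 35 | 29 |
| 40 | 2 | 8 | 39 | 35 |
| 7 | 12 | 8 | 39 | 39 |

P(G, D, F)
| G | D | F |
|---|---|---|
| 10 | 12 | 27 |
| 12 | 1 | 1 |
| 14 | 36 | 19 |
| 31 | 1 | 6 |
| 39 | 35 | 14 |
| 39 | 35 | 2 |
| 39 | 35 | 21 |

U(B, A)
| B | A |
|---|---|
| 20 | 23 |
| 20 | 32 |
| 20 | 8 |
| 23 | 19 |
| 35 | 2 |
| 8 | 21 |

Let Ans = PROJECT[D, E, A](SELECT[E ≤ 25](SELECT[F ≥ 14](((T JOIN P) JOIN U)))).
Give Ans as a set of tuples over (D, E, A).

{(35, 17, 23), (35, 17, 32), (35, 17, 8), (35, 25, 2)}

T ⋈ P (natural join on G, D): {(15, 20, 39, 35, 17, 14), (15, 20, 39, 35, 17, 2), (15, 20, 39, 35, 17, 21), (24, 35, 39, 35, 25, 14), (24, 35, 39, 35, 25, 2), (24, 35, 39, 35, 25, 21), (39, 23, 39, 35, 29, 14), (39, 23, 39, 35, 29, 2), (39, 23, 39, 35, 29, 21)}
(T JOIN P) ⋈ U (natural join on B): {(15, 20, 39, 35, 17, 14, 23), (15, 20, 39, 35, 17, 14, 32), (15, 20, 39, 35, 17, 14, 8), (15, 20, 39, 35, 17, 2, 23), (15, 20, 39, 35, 17, 2, 32), (15, 20, 39, 35, 17, 2, 8), (15, 20, 39, 35, 17, 21, 23), (15, 20, 39, 35, 17, 21, 32), (15, 20, 39, 35, 17, 21, 8), (24, 35, 39, 35, 25, 14, 2), (24, 35, 39, 35, 25, 2, 2), (24, 35, 39, 35, 25, 21, 2), (39, 23, 39, 35, 29, 14, 19), (39, 23, 39, 35, 29, 2, 19), (39, 23, 39, 35, 29, 21, 19)}
Selection F ≥ 14: {(15, 20, 39, 35, 17, 14, 23), (15, 20, 39, 35, 17, 14, 32), (15, 20, 39, 35, 17, 14, 8), (15, 20, 39, 35, 17, 21, 23), (15, 20, 39, 35, 17, 21, 32), (15, 20, 39, 35, 17, 21, 8), (24, 35, 39, 35, 25, 14, 2), (24, 35, 39, 35, 25, 21, 2), (39, 23, 39, 35, 29, 14, 19), (39, 23, 39, 35, 29, 21, 19)}
Selection E ≤ 25: {(15, 20, 39, 35, 17, 14, 23), (15, 20, 39, 35, 17, 14, 32), (15, 20, 39, 35, 17, 14, 8), (15, 20, 39, 35, 17, 21, 23), (15, 20, 39, 35, 17, 21, 32), (15, 20, 39, 35, 17, 21, 8), (24, 35, 39, 35, 25, 14, 2), (24, 35, 39, 35, 25, 21, 2)}
Keep only column(s) D, E, A (4 duplicate(s) eliminated): {(35, 17, 23), (35, 17, 32), (35, 17, 8), (35, 25, 2)}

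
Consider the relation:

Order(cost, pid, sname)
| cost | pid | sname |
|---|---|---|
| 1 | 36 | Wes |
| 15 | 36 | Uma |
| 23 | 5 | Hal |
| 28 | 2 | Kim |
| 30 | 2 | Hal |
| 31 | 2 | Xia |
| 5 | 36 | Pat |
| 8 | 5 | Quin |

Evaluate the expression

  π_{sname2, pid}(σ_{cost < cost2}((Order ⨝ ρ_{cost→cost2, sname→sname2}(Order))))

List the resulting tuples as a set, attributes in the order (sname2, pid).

{(Hal, 2), (Hal, 5), (Pat, 36), (Uma, 36), (Xia, 2)}

ρ[cost→cost2, sname→sname2]: schema becomes (cost2, pid, sname2); tuples unchanged.
Natural join on pid: {(1, 36, Wes, 1, Wes), (1, 36, Wes, 15, Uma), (1, 36, Wes, 5, Pat), (15, 36, Uma, 1, Wes), (15, 36, Uma, 15, Uma), (15, 36, Uma, 5, Pat), (23, 5, Hal, 23, Hal), (23, 5, Hal, 8, Quin), (28, 2, Kim, 28, Kim), (28, 2, Kim, 30, Hal), (28, 2, Kim, 31, Xia), (30, 2, Hal, 28, Kim), (30, 2, Hal, 30, Hal), (30, 2, Hal, 31, Xia), (31, 2, Xia, 28, Kim), (31, 2, Xia, 30, Hal), (31, 2, Xia, 31, Xia), (5, 36, Pat, 1, Wes), (5, 36, Pat, 15, Uma), (5, 36, Pat, 5, Pat), (8, 5, Quin, 23, Hal), (8, 5, Quin, 8, Quin)}
Apply σ_{cost < cost2}; surviving tuples: {(1, 36, Wes, 15, Uma), (1, 36, Wes, 5, Pat), (28, 2, Kim, 30, Hal), (28, 2, Kim, 31, Xia), (30, 2, Hal, 31, Xia), (5, 36, Pat, 15, Uma), (8, 5, Quin, 23, Hal)}
π[sname2, pid]: project onto (sname2, pid) (2 duplicate(s) eliminated) → {(Hal, 2), (Hal, 5), (Pat, 36), (Uma, 36), (Xia, 2)}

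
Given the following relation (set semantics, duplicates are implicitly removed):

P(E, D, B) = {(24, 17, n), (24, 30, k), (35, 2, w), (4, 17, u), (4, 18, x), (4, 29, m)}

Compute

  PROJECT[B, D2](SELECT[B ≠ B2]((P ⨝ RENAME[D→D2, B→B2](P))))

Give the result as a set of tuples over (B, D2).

{(k, 17), (m, 17), (m, 18), (n, 30), (u, 18), (u, 29), (x, 17), (x, 29)}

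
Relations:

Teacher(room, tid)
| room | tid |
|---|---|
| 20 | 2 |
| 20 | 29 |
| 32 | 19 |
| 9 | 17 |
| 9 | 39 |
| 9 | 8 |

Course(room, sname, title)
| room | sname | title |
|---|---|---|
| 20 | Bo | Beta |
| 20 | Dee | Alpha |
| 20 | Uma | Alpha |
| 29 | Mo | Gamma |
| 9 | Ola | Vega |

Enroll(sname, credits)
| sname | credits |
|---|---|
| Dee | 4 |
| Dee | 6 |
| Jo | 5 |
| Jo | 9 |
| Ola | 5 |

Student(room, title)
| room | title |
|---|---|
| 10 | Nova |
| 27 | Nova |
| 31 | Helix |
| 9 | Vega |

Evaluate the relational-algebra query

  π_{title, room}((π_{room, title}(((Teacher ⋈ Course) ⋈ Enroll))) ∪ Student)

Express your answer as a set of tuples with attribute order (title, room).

{(Alpha, 20), (Helix, 31), (Nova, 10), (Nova, 27), (Vega, 9)}

Joining Teacher and Course on room yields {(20, 2, Bo, Beta), (20, 2, Dee, Alpha), (20, 2, Uma, Alpha), (20, 29, Bo, Beta), (20, 29, Dee, Alpha), (20, 29, Uma, Alpha), (9, 17, Ola, Vega), (9, 39, Ola, Vega), (9, 8, Ola, Vega)}.
Joining (Teacher ⋈ Course) and Enroll on sname yields {(20, 2, Dee, Alpha, 4), (20, 2, Dee, Alpha, 6), (20, 29, Dee, Alpha, 4), (20, 29, Dee, Alpha, 6), (9, 17, Ola, Vega, 5), (9, 39, Ola, Vega, 5), (9, 8, Ola, Vega, 5)}.
π_{room, title} gives {(20, Alpha), (9, Vega)} (5 duplicate(s) eliminated).
Taking the union: {(10, Nova), (20, Alpha), (27, Nova), (31, Helix), (9, Vega)}
π_{title, room} gives {(Alpha, 20), (Helix, 31), (Nova, 10), (Nova, 27), (Vega, 9)}.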